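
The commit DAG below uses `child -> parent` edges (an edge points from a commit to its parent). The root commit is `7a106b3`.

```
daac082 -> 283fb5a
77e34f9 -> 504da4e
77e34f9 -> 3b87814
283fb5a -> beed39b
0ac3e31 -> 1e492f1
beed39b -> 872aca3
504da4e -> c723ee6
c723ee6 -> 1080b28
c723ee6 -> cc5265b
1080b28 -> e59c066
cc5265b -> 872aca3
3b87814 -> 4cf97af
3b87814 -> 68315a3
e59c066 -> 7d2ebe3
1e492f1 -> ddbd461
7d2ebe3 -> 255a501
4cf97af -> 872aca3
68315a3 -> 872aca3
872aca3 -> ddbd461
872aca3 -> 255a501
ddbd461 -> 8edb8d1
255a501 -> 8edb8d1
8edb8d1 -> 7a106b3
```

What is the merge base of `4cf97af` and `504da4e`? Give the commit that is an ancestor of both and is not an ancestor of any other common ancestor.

872aca3

Ancestors of 4cf97af: {255a501, 4cf97af, 7a106b3, 872aca3, 8edb8d1, ddbd461}.
Ancestors of 504da4e: {1080b28, 255a501, 504da4e, 7a106b3, 7d2ebe3, 872aca3, 8edb8d1, c723ee6, cc5265b, ddbd461, e59c066}.
Common ancestors: {255a501, 7a106b3, 872aca3, 8edb8d1, ddbd461}.
Among these, 872aca3 is not an ancestor of any other common ancestor — it is the merge base.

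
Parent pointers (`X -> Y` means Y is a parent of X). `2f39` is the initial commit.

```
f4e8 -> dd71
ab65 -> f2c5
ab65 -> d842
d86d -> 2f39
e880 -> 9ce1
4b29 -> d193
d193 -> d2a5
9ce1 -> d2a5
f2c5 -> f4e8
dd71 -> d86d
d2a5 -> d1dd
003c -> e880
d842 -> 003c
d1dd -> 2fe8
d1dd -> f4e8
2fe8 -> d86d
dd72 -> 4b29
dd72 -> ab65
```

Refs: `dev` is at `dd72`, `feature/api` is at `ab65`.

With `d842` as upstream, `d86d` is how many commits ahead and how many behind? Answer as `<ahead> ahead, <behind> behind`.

Reachable from d86d: {2f39, d86d}.
Reachable from d842: {003c, 2f39, 2fe8, 9ce1, d1dd, d2a5, d842, d86d, dd71, e880, f4e8}.
Only in d86d's history (ahead): {} — 0.
Only in d842's history (behind): {003c, 2fe8, 9ce1, d1dd, d2a5, d842, dd71, e880, f4e8} — 9.

0 ahead, 9 behind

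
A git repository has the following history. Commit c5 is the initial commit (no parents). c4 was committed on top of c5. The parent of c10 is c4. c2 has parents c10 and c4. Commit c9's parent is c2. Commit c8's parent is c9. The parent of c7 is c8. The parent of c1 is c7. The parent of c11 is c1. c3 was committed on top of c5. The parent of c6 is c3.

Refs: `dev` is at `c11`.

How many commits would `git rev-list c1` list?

8

Walking parent pointers from c1: reachable set = {c1, c10, c2, c4, c5, c7, c8, c9}.
That is 8 commits.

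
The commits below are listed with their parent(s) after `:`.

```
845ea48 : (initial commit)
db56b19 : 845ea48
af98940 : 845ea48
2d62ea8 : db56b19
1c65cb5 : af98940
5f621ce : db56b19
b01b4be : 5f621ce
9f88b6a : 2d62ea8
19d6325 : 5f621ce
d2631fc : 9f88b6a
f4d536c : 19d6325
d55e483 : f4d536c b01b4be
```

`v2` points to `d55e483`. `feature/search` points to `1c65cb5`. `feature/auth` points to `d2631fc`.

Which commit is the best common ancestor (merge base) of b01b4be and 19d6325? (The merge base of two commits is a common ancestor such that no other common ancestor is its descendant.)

5f621ce

Ancestors of b01b4be: {5f621ce, 845ea48, b01b4be, db56b19}.
Ancestors of 19d6325: {19d6325, 5f621ce, 845ea48, db56b19}.
Common ancestors: {5f621ce, 845ea48, db56b19}.
Among these, 5f621ce is not an ancestor of any other common ancestor — it is the merge base.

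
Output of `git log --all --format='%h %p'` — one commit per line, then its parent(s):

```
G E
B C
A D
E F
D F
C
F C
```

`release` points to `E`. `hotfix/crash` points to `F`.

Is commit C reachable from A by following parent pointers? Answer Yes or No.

Yes

Ancestors of A (commits reachable by following parents): {A, C, D, F}.
C is in that set, so it is an ancestor of A.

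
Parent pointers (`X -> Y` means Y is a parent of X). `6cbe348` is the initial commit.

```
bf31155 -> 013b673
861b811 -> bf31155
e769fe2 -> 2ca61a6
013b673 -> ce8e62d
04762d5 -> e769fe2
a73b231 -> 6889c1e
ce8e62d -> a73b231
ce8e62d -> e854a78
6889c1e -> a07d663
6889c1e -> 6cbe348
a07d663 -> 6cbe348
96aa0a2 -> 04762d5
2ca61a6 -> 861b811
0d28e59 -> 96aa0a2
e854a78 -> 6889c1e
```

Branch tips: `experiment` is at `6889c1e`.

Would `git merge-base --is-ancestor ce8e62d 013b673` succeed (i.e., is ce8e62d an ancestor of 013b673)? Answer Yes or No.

Ancestors of 013b673 (commits reachable by following parents): {013b673, 6889c1e, 6cbe348, a07d663, a73b231, ce8e62d, e854a78}.
ce8e62d is in that set, so it is an ancestor of 013b673.

Yes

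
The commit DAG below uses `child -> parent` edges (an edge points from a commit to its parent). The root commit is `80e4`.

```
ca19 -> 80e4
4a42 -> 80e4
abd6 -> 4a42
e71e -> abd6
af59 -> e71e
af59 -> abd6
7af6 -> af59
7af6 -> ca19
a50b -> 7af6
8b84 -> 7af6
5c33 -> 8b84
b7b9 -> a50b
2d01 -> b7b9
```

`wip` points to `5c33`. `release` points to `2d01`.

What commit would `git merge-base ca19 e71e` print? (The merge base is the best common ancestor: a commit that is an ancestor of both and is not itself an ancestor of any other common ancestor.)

Ancestors of ca19: {80e4, ca19}.
Ancestors of e71e: {4a42, 80e4, abd6, e71e}.
Common ancestors: {80e4}.
The only common ancestor is 80e4, so it is the merge base.

80e4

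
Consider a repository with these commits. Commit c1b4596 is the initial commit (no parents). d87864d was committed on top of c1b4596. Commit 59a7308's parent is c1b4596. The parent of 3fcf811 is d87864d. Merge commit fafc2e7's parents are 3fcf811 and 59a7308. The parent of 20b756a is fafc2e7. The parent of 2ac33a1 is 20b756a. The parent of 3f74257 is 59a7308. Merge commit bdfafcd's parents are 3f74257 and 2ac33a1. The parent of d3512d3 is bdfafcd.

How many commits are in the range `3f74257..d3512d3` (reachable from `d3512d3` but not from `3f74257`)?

7

Reachable from d3512d3: {20b756a, 2ac33a1, 3f74257, 3fcf811, 59a7308, bdfafcd, c1b4596, d3512d3, d87864d, fafc2e7}.
Reachable from 3f74257: {3f74257, 59a7308, c1b4596}.
In d3512d3's history but not 3f74257's: {20b756a, 2ac33a1, 3fcf811, bdfafcd, d3512d3, d87864d, fafc2e7} — 7 commits.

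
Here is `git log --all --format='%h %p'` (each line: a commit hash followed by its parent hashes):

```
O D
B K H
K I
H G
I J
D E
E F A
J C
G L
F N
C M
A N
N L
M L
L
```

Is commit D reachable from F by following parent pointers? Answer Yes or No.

Ancestors of F: {F, L, N}.
D is not in that set, so it is not an ancestor of F.

No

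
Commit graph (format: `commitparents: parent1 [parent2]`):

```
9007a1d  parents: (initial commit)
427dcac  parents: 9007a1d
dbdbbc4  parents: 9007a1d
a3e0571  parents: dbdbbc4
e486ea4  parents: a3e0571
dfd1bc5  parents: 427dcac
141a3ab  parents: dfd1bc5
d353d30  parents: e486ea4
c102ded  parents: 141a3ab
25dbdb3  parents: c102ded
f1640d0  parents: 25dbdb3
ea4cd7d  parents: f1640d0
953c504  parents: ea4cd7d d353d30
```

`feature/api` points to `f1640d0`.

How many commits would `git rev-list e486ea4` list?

4

Walking parent pointers from e486ea4: reachable set = {9007a1d, a3e0571, dbdbbc4, e486ea4}.
That is 4 commits.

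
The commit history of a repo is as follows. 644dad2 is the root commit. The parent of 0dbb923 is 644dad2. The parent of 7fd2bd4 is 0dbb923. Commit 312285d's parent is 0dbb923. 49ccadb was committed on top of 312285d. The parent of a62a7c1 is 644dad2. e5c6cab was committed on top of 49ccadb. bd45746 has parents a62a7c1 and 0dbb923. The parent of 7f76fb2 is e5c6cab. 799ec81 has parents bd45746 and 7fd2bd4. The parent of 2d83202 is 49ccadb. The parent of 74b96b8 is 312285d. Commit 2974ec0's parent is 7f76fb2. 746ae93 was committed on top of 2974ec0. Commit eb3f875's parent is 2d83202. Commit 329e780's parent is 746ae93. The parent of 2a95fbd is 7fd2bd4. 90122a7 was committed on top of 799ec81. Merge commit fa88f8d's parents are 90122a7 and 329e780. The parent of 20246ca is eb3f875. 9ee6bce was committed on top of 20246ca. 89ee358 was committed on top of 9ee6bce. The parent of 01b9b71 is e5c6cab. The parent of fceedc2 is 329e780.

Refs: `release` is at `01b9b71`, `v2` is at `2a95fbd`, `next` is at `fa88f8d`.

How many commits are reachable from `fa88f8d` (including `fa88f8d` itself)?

15

Walking parent pointers from fa88f8d: reachable set = {0dbb923, 2974ec0, 312285d, 329e780, 49ccadb, 644dad2, 746ae93, 799ec81, 7f76fb2, 7fd2bd4, 90122a7, a62a7c1, bd45746, e5c6cab, fa88f8d}.
That is 15 commits.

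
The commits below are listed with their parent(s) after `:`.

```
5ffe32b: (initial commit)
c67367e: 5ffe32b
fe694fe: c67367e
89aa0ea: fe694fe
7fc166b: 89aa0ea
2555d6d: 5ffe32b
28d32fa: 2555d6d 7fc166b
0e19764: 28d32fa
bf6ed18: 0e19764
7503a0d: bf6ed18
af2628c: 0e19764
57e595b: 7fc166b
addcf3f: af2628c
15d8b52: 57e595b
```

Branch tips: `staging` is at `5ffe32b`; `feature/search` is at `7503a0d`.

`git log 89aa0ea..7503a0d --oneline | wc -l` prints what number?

6

Reachable from 7503a0d: {0e19764, 2555d6d, 28d32fa, 5ffe32b, 7503a0d, 7fc166b, 89aa0ea, bf6ed18, c67367e, fe694fe}.
Reachable from 89aa0ea: {5ffe32b, 89aa0ea, c67367e, fe694fe}.
In 7503a0d's history but not 89aa0ea's: {0e19764, 2555d6d, 28d32fa, 7503a0d, 7fc166b, bf6ed18} — 6 commits.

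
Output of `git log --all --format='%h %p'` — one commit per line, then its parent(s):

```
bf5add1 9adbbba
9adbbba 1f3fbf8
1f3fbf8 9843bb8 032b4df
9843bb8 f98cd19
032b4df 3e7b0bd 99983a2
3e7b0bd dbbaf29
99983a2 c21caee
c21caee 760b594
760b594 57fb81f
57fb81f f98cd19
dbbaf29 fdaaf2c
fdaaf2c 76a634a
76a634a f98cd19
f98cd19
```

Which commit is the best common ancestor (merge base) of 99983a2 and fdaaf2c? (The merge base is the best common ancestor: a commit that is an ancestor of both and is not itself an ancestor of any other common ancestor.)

Ancestors of 99983a2: {57fb81f, 760b594, 99983a2, c21caee, f98cd19}.
Ancestors of fdaaf2c: {76a634a, f98cd19, fdaaf2c}.
Common ancestors: {f98cd19}.
The only common ancestor is f98cd19, so it is the merge base.

f98cd19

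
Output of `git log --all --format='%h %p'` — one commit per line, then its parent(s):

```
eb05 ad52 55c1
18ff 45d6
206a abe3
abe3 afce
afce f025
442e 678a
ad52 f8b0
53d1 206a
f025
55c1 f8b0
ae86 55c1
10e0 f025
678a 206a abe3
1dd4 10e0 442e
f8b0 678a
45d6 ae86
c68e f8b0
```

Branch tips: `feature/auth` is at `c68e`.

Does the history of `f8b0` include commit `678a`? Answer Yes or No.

Ancestors of f8b0 (commits reachable by following parents): {206a, 678a, abe3, afce, f025, f8b0}.
678a is in that set, so it is an ancestor of f8b0.

Yes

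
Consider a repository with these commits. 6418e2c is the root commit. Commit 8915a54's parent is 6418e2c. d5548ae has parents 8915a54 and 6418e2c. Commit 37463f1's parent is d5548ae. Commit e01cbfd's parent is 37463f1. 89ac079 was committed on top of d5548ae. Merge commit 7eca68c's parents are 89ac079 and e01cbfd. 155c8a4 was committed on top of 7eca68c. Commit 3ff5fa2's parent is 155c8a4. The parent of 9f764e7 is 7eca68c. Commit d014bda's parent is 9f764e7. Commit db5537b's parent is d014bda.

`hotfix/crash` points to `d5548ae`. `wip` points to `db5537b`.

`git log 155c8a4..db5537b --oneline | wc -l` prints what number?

3

Reachable from db5537b: {37463f1, 6418e2c, 7eca68c, 8915a54, 89ac079, 9f764e7, d014bda, d5548ae, db5537b, e01cbfd}.
Reachable from 155c8a4: {155c8a4, 37463f1, 6418e2c, 7eca68c, 8915a54, 89ac079, d5548ae, e01cbfd}.
In db5537b's history but not 155c8a4's: {9f764e7, d014bda, db5537b} — 3 commits.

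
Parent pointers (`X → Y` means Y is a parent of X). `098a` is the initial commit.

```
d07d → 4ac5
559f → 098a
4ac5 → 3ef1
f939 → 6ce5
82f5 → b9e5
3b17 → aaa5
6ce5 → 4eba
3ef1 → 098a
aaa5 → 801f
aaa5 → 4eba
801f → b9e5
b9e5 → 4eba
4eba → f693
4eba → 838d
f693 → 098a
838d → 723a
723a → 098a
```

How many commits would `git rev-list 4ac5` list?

3

Walking parent pointers from 4ac5: reachable set = {098a, 3ef1, 4ac5}.
That is 3 commits.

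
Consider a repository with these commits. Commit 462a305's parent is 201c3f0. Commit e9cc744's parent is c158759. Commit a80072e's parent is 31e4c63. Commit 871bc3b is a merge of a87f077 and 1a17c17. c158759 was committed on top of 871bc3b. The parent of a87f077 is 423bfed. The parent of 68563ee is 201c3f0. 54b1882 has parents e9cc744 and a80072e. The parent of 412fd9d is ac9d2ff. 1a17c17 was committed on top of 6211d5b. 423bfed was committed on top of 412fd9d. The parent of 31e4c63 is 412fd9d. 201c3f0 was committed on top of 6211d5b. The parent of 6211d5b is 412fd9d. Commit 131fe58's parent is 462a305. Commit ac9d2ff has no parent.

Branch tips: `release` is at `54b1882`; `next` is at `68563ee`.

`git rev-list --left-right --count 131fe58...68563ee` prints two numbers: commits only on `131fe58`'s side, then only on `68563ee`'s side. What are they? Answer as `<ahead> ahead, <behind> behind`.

Reachable from 131fe58: {131fe58, 201c3f0, 412fd9d, 462a305, 6211d5b, ac9d2ff}.
Reachable from 68563ee: {201c3f0, 412fd9d, 6211d5b, 68563ee, ac9d2ff}.
Only in 131fe58's history (ahead): {131fe58, 462a305} — 2.
Only in 68563ee's history (behind): {68563ee} — 1.

2 ahead, 1 behind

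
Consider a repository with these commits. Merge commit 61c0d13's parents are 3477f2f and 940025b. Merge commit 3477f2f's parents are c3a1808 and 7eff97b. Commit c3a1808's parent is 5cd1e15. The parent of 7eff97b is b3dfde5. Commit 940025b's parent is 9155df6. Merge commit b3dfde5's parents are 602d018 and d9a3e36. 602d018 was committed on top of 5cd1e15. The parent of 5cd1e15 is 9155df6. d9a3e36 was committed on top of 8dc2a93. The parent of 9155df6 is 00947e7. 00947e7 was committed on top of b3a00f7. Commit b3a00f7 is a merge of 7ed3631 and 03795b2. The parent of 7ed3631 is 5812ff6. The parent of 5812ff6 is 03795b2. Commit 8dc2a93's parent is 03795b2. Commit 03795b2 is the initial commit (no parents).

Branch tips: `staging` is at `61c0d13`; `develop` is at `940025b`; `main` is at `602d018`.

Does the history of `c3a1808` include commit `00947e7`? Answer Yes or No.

Yes

Ancestors of c3a1808 (commits reachable by following parents): {00947e7, 03795b2, 5812ff6, 5cd1e15, 7ed3631, 9155df6, b3a00f7, c3a1808}.
00947e7 is in that set, so it is an ancestor of c3a1808.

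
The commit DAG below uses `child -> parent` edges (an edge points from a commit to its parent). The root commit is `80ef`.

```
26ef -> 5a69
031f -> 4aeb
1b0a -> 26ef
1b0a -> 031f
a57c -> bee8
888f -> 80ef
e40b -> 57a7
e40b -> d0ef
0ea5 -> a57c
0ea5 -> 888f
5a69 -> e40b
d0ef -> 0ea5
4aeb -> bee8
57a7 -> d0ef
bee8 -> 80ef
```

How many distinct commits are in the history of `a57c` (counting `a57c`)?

3

Walking parent pointers from a57c: reachable set = {80ef, a57c, bee8}.
That is 3 commits.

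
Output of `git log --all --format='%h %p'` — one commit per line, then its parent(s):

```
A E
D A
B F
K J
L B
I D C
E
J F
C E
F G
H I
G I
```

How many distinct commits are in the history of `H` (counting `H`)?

Walking parent pointers from H: reachable set = {A, C, D, E, H, I}.
That is 6 commits.

6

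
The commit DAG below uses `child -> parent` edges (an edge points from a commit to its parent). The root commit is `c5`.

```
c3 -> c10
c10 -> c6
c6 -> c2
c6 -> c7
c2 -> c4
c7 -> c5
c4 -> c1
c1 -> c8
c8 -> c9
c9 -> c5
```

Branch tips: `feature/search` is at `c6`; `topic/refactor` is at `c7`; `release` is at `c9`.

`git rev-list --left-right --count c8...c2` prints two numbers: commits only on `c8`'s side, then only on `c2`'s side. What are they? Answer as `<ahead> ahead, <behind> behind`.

0 ahead, 3 behind

Reachable from c8: {c5, c8, c9}.
Reachable from c2: {c1, c2, c4, c5, c8, c9}.
Only in c8's history (ahead): {} — 0.
Only in c2's history (behind): {c1, c2, c4} — 3.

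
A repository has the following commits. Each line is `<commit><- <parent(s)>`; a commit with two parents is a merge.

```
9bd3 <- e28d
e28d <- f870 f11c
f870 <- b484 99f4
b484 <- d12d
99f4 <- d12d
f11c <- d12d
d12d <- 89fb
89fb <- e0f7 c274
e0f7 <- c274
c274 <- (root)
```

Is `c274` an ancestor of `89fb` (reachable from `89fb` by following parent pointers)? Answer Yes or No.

Ancestors of 89fb (commits reachable by following parents): {89fb, c274, e0f7}.
c274 is in that set, so it is an ancestor of 89fb.

Yes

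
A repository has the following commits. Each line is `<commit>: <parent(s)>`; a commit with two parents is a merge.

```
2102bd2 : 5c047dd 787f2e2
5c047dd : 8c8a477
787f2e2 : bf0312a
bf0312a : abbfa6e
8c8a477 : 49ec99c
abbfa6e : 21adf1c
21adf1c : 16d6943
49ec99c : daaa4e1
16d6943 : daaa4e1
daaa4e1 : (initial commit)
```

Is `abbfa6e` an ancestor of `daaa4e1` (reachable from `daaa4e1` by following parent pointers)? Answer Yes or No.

No

Ancestors of daaa4e1: {daaa4e1}.
abbfa6e is not in that set, so it is not an ancestor of daaa4e1.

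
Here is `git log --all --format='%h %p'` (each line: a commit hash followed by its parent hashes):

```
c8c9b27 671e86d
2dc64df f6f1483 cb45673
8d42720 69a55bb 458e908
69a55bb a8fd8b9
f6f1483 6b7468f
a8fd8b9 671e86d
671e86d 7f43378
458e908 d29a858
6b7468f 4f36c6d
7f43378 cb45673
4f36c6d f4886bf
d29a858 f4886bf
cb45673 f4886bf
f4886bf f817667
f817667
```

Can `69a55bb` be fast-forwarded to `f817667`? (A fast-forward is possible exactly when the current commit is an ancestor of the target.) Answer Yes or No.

No

A fast-forward from 69a55bb to f817667 is possible iff 69a55bb is an ancestor of f817667.
Ancestors of f817667: {f817667}.
69a55bb is not among them, so fast-forward is not possible.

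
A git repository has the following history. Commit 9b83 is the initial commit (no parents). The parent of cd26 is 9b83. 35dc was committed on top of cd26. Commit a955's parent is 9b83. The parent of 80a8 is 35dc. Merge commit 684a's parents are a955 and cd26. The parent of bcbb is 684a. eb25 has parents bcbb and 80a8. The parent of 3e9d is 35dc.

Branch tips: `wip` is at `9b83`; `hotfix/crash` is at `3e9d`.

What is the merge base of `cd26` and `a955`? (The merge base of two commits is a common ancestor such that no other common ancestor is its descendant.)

Ancestors of cd26: {9b83, cd26}.
Ancestors of a955: {9b83, a955}.
Common ancestors: {9b83}.
The only common ancestor is 9b83, so it is the merge base.

9b83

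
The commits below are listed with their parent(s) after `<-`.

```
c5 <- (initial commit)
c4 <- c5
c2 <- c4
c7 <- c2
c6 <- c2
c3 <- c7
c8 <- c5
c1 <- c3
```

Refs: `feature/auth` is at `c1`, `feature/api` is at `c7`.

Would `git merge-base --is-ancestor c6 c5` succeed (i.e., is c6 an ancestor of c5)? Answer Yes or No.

Ancestors of c5: {c5}.
c6 is not in that set, so it is not an ancestor of c5.

No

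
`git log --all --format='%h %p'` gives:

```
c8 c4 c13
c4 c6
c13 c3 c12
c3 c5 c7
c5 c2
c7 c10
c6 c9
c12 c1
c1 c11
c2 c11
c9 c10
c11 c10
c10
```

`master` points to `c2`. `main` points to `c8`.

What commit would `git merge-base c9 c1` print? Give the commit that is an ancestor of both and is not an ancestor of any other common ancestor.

c10

Ancestors of c9: {c10, c9}.
Ancestors of c1: {c1, c10, c11}.
Common ancestors: {c10}.
The only common ancestor is c10, so it is the merge base.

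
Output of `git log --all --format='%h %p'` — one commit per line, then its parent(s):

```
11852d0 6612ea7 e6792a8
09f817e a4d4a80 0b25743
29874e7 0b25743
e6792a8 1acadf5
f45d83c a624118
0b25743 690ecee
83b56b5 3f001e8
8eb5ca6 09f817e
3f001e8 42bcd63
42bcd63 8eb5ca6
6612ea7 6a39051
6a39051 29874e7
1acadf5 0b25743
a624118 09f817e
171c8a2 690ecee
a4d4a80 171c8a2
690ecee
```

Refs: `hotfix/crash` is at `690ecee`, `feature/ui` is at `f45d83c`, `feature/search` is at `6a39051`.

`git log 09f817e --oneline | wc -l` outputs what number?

5

Walking parent pointers from 09f817e: reachable set = {09f817e, 0b25743, 171c8a2, 690ecee, a4d4a80}.
That is 5 commits.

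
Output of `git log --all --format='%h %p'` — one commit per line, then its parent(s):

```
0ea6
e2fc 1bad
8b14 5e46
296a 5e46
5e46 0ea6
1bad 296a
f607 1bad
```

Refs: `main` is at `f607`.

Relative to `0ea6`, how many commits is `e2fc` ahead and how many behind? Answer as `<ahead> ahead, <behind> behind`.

4 ahead, 0 behind

Reachable from e2fc: {0ea6, 1bad, 296a, 5e46, e2fc}.
Reachable from 0ea6: {0ea6}.
Only in e2fc's history (ahead): {1bad, 296a, 5e46, e2fc} — 4.
Only in 0ea6's history (behind): {} — 0.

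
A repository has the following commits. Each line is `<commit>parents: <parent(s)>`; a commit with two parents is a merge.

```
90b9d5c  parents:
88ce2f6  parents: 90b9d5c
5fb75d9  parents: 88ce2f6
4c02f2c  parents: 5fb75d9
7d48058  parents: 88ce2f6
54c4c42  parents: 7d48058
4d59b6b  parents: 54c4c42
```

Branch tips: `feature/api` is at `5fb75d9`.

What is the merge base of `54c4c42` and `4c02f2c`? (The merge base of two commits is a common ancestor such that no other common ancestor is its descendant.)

Ancestors of 54c4c42: {54c4c42, 7d48058, 88ce2f6, 90b9d5c}.
Ancestors of 4c02f2c: {4c02f2c, 5fb75d9, 88ce2f6, 90b9d5c}.
Common ancestors: {88ce2f6, 90b9d5c}.
Among these, 88ce2f6 is not an ancestor of any other common ancestor — it is the merge base.

88ce2f6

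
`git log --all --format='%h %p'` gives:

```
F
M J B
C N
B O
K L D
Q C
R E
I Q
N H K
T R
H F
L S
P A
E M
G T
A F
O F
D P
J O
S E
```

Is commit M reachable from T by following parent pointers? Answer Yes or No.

Yes

Ancestors of T (commits reachable by following parents): {B, E, F, J, M, O, R, T}.
M is in that set, so it is an ancestor of T.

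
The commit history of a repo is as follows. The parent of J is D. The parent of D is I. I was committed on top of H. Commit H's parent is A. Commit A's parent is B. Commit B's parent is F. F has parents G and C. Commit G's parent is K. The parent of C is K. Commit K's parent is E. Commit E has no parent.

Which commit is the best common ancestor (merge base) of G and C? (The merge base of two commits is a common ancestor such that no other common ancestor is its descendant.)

Ancestors of G: {E, G, K}.
Ancestors of C: {C, E, K}.
Common ancestors: {E, K}.
Among these, K is not an ancestor of any other common ancestor — it is the merge base.

K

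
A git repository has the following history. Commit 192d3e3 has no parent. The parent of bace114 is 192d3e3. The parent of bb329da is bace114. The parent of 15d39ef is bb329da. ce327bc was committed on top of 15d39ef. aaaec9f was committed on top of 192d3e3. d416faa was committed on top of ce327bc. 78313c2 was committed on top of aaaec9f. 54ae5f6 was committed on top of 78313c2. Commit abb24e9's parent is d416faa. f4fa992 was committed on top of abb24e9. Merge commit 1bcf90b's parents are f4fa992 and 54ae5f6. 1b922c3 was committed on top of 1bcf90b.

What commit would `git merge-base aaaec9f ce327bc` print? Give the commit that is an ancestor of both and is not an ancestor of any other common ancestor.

192d3e3

Ancestors of aaaec9f: {192d3e3, aaaec9f}.
Ancestors of ce327bc: {15d39ef, 192d3e3, bace114, bb329da, ce327bc}.
Common ancestors: {192d3e3}.
The only common ancestor is 192d3e3, so it is the merge base.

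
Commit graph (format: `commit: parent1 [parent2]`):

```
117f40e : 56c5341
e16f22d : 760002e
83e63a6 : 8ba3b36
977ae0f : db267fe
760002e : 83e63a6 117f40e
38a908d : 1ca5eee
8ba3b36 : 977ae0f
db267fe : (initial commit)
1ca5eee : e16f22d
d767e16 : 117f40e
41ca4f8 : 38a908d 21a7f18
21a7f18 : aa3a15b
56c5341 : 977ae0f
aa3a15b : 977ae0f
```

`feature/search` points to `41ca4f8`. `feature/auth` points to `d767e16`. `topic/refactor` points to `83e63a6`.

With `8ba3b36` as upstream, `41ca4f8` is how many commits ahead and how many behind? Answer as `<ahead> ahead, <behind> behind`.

10 ahead, 0 behind

Reachable from 41ca4f8: {117f40e, 1ca5eee, 21a7f18, 38a908d, 41ca4f8, 56c5341, 760002e, 83e63a6, 8ba3b36, 977ae0f, aa3a15b, db267fe, e16f22d}.
Reachable from 8ba3b36: {8ba3b36, 977ae0f, db267fe}.
Only in 41ca4f8's history (ahead): {117f40e, 1ca5eee, 21a7f18, 38a908d, 41ca4f8, 56c5341, 760002e, 83e63a6, aa3a15b, e16f22d} — 10.
Only in 8ba3b36's history (behind): {} — 0.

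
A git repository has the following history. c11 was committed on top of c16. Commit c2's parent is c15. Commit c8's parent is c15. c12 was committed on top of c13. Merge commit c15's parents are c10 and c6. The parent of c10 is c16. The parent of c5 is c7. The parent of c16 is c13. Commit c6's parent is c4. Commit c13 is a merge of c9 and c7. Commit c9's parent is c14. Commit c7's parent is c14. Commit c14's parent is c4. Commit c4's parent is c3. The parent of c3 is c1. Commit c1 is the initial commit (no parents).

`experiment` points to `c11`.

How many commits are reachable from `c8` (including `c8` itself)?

12

Walking parent pointers from c8: reachable set = {c1, c10, c13, c14, c15, c16, c3, c4, c6, c7, c8, c9}.
That is 12 commits.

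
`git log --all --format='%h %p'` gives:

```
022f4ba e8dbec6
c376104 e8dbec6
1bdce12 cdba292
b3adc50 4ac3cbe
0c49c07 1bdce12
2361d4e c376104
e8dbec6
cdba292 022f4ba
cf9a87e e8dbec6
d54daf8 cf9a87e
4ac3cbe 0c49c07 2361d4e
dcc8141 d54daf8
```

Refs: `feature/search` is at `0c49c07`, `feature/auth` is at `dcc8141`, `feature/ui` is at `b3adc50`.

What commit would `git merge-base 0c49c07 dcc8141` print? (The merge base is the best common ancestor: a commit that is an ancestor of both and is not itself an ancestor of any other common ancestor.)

e8dbec6

Ancestors of 0c49c07: {022f4ba, 0c49c07, 1bdce12, cdba292, e8dbec6}.
Ancestors of dcc8141: {cf9a87e, d54daf8, dcc8141, e8dbec6}.
Common ancestors: {e8dbec6}.
The only common ancestor is e8dbec6, so it is the merge base.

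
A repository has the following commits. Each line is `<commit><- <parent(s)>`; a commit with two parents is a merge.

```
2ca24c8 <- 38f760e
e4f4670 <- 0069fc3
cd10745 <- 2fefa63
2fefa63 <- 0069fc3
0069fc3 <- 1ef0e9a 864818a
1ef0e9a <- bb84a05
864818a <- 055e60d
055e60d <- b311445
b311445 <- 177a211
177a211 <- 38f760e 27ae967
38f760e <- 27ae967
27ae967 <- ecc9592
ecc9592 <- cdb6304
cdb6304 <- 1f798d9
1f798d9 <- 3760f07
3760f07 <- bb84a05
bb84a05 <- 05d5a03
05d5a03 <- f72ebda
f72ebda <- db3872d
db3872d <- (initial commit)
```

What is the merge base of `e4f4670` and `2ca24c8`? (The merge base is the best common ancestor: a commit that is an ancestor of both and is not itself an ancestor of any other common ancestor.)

Ancestors of e4f4670: {0069fc3, 055e60d, 05d5a03, 177a211, 1ef0e9a, 1f798d9, 27ae967, 3760f07, 38f760e, 864818a, b311445, bb84a05, cdb6304, db3872d, e4f4670, ecc9592, f72ebda}.
Ancestors of 2ca24c8: {05d5a03, 1f798d9, 27ae967, 2ca24c8, 3760f07, 38f760e, bb84a05, cdb6304, db3872d, ecc9592, f72ebda}.
Common ancestors: {05d5a03, 1f798d9, 27ae967, 3760f07, 38f760e, bb84a05, cdb6304, db3872d, ecc9592, f72ebda}.
Among these, 38f760e is not an ancestor of any other common ancestor — it is the merge base.

38f760e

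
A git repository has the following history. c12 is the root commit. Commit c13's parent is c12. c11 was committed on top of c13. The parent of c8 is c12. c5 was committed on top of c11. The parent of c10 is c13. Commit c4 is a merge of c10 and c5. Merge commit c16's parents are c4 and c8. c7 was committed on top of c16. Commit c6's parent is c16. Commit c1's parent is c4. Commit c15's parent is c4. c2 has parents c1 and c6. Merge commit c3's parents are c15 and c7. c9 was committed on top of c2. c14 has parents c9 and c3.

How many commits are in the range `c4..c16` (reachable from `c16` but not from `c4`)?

Reachable from c16: {c10, c11, c12, c13, c16, c4, c5, c8}.
Reachable from c4: {c10, c11, c12, c13, c4, c5}.
In c16's history but not c4's: {c16, c8} — 2 commits.

2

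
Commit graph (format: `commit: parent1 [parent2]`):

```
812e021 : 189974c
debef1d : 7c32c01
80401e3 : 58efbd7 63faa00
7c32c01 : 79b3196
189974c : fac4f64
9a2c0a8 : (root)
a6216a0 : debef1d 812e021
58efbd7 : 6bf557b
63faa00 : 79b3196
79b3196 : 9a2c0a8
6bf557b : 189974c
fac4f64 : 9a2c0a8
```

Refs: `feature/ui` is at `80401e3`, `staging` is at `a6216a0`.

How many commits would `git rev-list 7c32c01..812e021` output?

3

Reachable from 812e021: {189974c, 812e021, 9a2c0a8, fac4f64}.
Reachable from 7c32c01: {79b3196, 7c32c01, 9a2c0a8}.
In 812e021's history but not 7c32c01's: {189974c, 812e021, fac4f64} — 3 commits.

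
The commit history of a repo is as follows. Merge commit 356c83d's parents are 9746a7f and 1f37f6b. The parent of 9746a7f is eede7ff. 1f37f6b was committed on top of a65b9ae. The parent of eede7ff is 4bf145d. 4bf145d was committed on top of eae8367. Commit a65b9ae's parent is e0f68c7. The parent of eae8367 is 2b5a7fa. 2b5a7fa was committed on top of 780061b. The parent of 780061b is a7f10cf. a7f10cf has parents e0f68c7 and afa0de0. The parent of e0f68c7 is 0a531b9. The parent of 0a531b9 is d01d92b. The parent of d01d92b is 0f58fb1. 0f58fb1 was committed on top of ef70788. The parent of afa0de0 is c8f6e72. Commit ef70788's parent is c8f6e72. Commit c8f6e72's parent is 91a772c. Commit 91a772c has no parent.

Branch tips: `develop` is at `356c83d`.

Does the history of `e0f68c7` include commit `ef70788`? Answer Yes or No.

Yes

Ancestors of e0f68c7 (commits reachable by following parents): {0a531b9, 0f58fb1, 91a772c, c8f6e72, d01d92b, e0f68c7, ef70788}.
ef70788 is in that set, so it is an ancestor of e0f68c7.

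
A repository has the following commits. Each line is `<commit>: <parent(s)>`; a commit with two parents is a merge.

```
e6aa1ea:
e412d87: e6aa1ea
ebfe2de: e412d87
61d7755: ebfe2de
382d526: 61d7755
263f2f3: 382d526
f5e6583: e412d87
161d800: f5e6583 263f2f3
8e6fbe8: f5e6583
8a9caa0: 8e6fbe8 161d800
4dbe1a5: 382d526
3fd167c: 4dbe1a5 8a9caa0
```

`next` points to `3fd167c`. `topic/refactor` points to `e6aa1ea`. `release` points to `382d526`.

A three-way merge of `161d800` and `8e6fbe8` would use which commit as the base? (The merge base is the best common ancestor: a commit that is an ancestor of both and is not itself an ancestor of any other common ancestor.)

f5e6583

Ancestors of 161d800: {161d800, 263f2f3, 382d526, 61d7755, e412d87, e6aa1ea, ebfe2de, f5e6583}.
Ancestors of 8e6fbe8: {8e6fbe8, e412d87, e6aa1ea, f5e6583}.
Common ancestors: {e412d87, e6aa1ea, f5e6583}.
Among these, f5e6583 is not an ancestor of any other common ancestor — it is the merge base.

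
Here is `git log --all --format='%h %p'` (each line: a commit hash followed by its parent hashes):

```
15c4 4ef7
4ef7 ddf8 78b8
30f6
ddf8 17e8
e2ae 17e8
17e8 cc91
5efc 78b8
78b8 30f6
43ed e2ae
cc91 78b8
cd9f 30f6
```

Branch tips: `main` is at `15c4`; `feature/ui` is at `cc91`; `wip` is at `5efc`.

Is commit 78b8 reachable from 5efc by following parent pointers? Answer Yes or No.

Yes

Ancestors of 5efc (commits reachable by following parents): {30f6, 5efc, 78b8}.
78b8 is in that set, so it is an ancestor of 5efc.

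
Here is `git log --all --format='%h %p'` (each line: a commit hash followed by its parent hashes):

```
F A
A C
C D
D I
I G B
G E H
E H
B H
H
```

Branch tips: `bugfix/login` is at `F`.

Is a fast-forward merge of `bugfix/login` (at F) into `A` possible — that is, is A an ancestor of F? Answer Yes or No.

Yes

A fast-forward from A to F is possible iff A is an ancestor of F.
Ancestors of F: {A, B, C, D, E, F, G, H, I}.
A is among them, so fast-forward is possible.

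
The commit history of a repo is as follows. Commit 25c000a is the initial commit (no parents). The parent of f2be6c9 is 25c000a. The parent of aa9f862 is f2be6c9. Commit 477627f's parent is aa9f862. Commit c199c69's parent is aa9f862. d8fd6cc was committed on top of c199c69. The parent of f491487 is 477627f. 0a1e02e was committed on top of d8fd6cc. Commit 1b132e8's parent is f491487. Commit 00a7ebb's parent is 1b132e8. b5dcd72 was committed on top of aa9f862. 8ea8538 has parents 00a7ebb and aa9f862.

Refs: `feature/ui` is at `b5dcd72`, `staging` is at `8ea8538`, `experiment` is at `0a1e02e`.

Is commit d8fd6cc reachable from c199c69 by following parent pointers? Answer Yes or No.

Ancestors of c199c69: {25c000a, aa9f862, c199c69, f2be6c9}.
d8fd6cc is not in that set, so it is not an ancestor of c199c69.

No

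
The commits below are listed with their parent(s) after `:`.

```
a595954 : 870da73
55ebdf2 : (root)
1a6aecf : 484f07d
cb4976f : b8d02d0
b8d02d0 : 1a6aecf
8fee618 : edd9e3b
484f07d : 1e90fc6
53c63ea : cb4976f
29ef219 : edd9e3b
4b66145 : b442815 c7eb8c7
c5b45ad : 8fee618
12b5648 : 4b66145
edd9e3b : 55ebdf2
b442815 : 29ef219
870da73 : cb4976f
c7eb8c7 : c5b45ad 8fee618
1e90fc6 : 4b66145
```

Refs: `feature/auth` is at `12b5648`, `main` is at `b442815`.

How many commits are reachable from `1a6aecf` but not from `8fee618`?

8

Reachable from 1a6aecf: {1a6aecf, 1e90fc6, 29ef219, 484f07d, 4b66145, 55ebdf2, 8fee618, b442815, c5b45ad, c7eb8c7, edd9e3b}.
Reachable from 8fee618: {55ebdf2, 8fee618, edd9e3b}.
In 1a6aecf's history but not 8fee618's: {1a6aecf, 1e90fc6, 29ef219, 484f07d, 4b66145, b442815, c5b45ad, c7eb8c7} — 8 commits.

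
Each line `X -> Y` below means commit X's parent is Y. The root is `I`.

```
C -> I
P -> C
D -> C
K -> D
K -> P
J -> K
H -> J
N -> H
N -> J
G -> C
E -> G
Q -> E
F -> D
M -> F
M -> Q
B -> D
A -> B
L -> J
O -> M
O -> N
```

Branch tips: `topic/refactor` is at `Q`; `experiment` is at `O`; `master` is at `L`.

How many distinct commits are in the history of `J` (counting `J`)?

6

Walking parent pointers from J: reachable set = {C, D, I, J, K, P}.
That is 6 commits.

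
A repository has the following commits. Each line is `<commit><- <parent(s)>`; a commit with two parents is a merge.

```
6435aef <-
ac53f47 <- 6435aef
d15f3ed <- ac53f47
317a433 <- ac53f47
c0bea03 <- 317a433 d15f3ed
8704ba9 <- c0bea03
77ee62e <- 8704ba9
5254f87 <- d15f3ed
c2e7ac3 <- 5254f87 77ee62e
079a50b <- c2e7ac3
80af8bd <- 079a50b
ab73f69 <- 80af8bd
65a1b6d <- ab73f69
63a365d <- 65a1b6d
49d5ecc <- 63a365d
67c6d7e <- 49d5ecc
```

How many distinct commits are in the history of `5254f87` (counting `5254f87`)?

Walking parent pointers from 5254f87: reachable set = {5254f87, 6435aef, ac53f47, d15f3ed}.
That is 4 commits.

4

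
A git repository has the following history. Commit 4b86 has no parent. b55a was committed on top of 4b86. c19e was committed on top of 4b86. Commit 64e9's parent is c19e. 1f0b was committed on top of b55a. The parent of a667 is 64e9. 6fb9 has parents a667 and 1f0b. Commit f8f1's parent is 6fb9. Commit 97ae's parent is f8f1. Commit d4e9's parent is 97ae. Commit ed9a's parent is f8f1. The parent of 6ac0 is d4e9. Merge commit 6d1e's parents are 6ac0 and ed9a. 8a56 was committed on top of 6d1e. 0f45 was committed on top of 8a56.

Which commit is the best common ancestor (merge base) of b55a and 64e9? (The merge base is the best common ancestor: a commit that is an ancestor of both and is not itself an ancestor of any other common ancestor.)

4b86

Ancestors of b55a: {4b86, b55a}.
Ancestors of 64e9: {4b86, 64e9, c19e}.
Common ancestors: {4b86}.
The only common ancestor is 4b86, so it is the merge base.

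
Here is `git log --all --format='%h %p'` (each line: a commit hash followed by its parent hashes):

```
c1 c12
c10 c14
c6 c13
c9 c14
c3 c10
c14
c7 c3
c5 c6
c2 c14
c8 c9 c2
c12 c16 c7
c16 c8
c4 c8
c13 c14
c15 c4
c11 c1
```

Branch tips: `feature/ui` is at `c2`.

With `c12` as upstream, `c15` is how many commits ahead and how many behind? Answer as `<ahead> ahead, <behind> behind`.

Reachable from c15: {c14, c15, c2, c4, c8, c9}.
Reachable from c12: {c10, c12, c14, c16, c2, c3, c7, c8, c9}.
Only in c15's history (ahead): {c15, c4} — 2.
Only in c12's history (behind): {c10, c12, c16, c3, c7} — 5.

2 ahead, 5 behind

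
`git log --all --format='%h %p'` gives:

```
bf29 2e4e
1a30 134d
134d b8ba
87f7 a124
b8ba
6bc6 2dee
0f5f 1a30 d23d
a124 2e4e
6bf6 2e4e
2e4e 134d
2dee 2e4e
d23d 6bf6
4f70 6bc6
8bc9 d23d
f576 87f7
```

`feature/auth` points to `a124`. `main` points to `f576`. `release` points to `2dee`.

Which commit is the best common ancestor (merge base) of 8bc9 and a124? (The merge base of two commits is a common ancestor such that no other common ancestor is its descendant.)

Ancestors of 8bc9: {134d, 2e4e, 6bf6, 8bc9, b8ba, d23d}.
Ancestors of a124: {134d, 2e4e, a124, b8ba}.
Common ancestors: {134d, 2e4e, b8ba}.
Among these, 2e4e is not an ancestor of any other common ancestor — it is the merge base.

2e4e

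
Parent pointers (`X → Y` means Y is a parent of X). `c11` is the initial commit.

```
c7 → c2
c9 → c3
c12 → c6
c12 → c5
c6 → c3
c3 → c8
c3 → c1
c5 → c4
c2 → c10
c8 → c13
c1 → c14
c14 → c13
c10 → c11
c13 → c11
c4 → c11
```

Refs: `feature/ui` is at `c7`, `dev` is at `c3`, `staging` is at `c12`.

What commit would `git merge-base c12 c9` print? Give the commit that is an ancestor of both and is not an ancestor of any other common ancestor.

c3

Ancestors of c12: {c1, c11, c12, c13, c14, c3, c4, c5, c6, c8}.
Ancestors of c9: {c1, c11, c13, c14, c3, c8, c9}.
Common ancestors: {c1, c11, c13, c14, c3, c8}.
Among these, c3 is not an ancestor of any other common ancestor — it is the merge base.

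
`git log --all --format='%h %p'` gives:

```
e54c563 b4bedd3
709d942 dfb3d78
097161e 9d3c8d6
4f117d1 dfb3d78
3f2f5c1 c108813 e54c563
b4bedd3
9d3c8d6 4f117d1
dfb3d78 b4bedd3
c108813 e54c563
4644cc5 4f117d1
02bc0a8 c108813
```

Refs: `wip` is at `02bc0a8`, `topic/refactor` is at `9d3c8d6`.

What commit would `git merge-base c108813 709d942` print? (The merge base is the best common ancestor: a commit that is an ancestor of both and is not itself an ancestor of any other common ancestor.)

b4bedd3

Ancestors of c108813: {b4bedd3, c108813, e54c563}.
Ancestors of 709d942: {709d942, b4bedd3, dfb3d78}.
Common ancestors: {b4bedd3}.
The only common ancestor is b4bedd3, so it is the merge base.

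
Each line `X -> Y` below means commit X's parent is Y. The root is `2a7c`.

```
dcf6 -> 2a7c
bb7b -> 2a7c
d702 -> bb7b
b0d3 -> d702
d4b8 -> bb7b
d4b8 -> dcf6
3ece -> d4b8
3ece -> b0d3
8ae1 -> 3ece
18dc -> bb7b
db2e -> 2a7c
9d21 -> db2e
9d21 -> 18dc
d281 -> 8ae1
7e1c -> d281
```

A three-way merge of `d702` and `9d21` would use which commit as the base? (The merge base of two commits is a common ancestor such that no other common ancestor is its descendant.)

bb7b

Ancestors of d702: {2a7c, bb7b, d702}.
Ancestors of 9d21: {18dc, 2a7c, 9d21, bb7b, db2e}.
Common ancestors: {2a7c, bb7b}.
Among these, bb7b is not an ancestor of any other common ancestor — it is the merge base.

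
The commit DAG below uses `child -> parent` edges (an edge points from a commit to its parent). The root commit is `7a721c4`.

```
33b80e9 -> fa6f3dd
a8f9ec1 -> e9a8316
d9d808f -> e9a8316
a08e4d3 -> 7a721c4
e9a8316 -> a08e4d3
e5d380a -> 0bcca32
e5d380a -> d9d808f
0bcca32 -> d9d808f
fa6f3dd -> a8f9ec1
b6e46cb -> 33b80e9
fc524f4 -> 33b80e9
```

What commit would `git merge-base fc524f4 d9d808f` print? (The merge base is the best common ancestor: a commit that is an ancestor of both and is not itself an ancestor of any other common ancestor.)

Ancestors of fc524f4: {33b80e9, 7a721c4, a08e4d3, a8f9ec1, e9a8316, fa6f3dd, fc524f4}.
Ancestors of d9d808f: {7a721c4, a08e4d3, d9d808f, e9a8316}.
Common ancestors: {7a721c4, a08e4d3, e9a8316}.
Among these, e9a8316 is not an ancestor of any other common ancestor — it is the merge base.

e9a8316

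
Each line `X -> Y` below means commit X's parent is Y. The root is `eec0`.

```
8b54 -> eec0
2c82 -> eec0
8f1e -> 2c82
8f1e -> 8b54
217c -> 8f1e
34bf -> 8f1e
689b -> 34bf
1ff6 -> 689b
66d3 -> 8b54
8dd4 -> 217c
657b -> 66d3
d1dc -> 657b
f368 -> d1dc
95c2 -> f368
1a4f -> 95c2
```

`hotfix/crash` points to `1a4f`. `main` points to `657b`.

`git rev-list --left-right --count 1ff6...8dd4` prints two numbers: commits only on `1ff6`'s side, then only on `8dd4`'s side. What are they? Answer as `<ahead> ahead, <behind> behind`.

3 ahead, 2 behind

Reachable from 1ff6: {1ff6, 2c82, 34bf, 689b, 8b54, 8f1e, eec0}.
Reachable from 8dd4: {217c, 2c82, 8b54, 8dd4, 8f1e, eec0}.
Only in 1ff6's history (ahead): {1ff6, 34bf, 689b} — 3.
Only in 8dd4's history (behind): {217c, 8dd4} — 2.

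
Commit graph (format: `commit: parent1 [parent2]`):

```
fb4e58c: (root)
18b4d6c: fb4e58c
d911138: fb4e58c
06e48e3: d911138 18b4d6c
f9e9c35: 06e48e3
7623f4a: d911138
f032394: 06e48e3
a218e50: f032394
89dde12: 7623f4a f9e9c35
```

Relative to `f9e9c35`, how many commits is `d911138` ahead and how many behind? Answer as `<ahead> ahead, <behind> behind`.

Reachable from d911138: {d911138, fb4e58c}.
Reachable from f9e9c35: {06e48e3, 18b4d6c, d911138, f9e9c35, fb4e58c}.
Only in d911138's history (ahead): {} — 0.
Only in f9e9c35's history (behind): {06e48e3, 18b4d6c, f9e9c35} — 3.

0 ahead, 3 behind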